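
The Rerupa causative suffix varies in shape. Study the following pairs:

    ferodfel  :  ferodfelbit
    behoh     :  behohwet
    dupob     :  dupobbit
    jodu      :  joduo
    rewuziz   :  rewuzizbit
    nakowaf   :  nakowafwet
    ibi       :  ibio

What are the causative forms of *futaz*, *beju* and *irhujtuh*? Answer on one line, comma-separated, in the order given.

The pattern is voicing of the final sound: -wet when the stem ends in a voiceless consonant (*behoh*, *nakowaf*); -bit when the stem ends in a voiced consonant (*ferodfel*, *dupob*, *rewuziz*); -o when the stem ends in a vowel (*jodu*, *ibi*).
*futaz*: final sound = /z/, a voiced consonant → -bit → *futazbit*.
The final sound of *beju* is /u/, which is a vowel, so the suffix is -o, giving *bejuo*.
The final sound of *irhujtuh* is /h/, which is a voiceless consonant, so the suffix is -wet, giving *irhujtuhwet*.

futazbit, bejuo, irhujtuhwet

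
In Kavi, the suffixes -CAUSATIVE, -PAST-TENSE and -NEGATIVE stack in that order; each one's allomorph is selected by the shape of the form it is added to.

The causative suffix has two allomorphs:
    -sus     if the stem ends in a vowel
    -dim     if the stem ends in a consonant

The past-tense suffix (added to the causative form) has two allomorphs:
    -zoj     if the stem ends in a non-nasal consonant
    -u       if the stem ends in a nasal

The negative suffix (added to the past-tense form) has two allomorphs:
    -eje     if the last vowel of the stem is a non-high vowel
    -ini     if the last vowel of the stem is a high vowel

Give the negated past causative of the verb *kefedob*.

kefedobdimuini

*kefedob*: final sound = /b/, a consonant → -dim → *kefedobdim*.
The final consonant of the causative form *kefedobdim* is /m/, which is a nasal, so the past-tense suffix is -u, giving *kefedobdimu*.
The last vowel of the past-tense form *kefedobdimu* is /u/, which is a high vowel, so the negative suffix is -ini, giving *kefedobdimuini*.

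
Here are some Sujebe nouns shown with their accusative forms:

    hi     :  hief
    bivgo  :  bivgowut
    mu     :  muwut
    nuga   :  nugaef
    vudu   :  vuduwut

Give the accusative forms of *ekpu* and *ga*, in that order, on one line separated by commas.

The alternation tracks the last vowel of the stem — -wut when the last vowel of the stem is a rounded vowel (*bivgo*, *mu*, *vudu*); -ef when the last vowel of the stem is an unrounded vowel (*hi*, *nuga*).
*ekpu*: last vowel = /u/, a rounded vowel → -wut → *ekpuwut*.
Since the last vowel of *ga* is /a/ (an unrounded vowel), it takes -ef, giving *gaef*.

ekpuwut, gaef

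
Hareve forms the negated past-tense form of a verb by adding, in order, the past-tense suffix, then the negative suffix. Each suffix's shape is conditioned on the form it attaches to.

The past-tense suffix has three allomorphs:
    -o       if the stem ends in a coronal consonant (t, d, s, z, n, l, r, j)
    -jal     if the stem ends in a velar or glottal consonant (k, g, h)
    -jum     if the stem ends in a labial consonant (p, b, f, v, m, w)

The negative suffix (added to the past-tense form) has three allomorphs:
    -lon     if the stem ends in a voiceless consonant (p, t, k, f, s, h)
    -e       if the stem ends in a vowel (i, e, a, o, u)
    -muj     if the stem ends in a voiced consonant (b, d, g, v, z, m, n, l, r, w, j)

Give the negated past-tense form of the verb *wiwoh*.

wiwohjalmuj

The final consonant of *wiwoh* is /h/, which is velar/glottal, so the past-tense suffix is -jal, giving *wiwohjal*.
The past-tense form *wiwohjal* — final sound /l/ (a voiced consonant) → -muj → *wiwohjalmuj*.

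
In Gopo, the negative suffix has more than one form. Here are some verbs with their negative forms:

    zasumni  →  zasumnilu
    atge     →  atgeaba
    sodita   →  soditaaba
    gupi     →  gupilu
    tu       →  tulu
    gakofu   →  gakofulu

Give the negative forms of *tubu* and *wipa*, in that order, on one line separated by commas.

tubulu, wipaaba

The alternation tracks the last vowel of the stem — -lu when the last vowel of the stem is a high vowel (*zasumni*, *gupi*, *tu*, *gakofu*); -aba when the last vowel of the stem is a non-high vowel (*atge*, *sodita*).
Since the last vowel of *tubu* is /u/ (a high vowel), it takes -lu, giving *tubulu*.
Since the last vowel of *wipa* is /a/ (a non-high vowel), it takes -aba, giving *wipaaba*.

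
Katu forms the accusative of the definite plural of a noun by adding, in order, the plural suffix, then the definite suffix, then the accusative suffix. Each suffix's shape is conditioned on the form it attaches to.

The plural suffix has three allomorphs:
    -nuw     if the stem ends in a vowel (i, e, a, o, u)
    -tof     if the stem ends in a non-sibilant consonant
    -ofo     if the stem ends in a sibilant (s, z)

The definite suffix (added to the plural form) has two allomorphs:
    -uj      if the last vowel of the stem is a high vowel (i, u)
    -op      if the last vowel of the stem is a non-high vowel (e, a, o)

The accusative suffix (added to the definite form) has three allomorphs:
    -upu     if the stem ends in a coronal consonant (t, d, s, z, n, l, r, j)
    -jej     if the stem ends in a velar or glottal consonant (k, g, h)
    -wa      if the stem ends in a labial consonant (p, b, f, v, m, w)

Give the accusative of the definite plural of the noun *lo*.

*lo*: final sound = /o/, a vowel → -nuw → *lonuw*.
The last vowel of the plural form *lonuw* is /u/, which is a high vowel, so the definite suffix is -uj, giving *lonuwuj*.
Since the final consonant of the definite form *lonuwuj* is /j/ (coronal), it takes -upu, giving *lonuwujupu*.

lonuwujupu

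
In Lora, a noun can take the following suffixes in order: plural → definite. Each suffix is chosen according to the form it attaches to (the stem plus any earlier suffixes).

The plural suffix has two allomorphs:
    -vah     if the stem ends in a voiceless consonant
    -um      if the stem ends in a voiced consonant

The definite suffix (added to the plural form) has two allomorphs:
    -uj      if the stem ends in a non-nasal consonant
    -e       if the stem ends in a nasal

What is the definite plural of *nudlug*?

*nudlug* — final consonant /g/ (voiced) → -um → *nudlugum*.
The plural form *nudlugum* — final consonant /m/ (a nasal) → -e → *nudlugume*.

nudlugume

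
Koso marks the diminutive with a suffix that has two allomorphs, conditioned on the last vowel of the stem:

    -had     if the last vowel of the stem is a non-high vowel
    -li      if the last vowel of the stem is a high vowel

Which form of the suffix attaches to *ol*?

-had

Since the last vowel of *ol* is /o/ (a non-high vowel), it takes -had.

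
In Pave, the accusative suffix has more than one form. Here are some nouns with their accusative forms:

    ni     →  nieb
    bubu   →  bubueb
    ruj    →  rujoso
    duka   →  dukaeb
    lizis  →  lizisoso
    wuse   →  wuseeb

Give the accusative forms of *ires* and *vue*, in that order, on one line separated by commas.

iresoso, vueeb

Looking at the final sound of each stem: -oso when the stem ends in a consonant (*ruj*, *lizis*); -eb when the stem ends in a vowel (*ni*, *bubu*, *duka*, *wuse*).
*ires* — final sound /s/ (a consonant) → -oso → *iresoso*.
*vue*: final sound = /e/, a vowel → -eb → *vueeb*.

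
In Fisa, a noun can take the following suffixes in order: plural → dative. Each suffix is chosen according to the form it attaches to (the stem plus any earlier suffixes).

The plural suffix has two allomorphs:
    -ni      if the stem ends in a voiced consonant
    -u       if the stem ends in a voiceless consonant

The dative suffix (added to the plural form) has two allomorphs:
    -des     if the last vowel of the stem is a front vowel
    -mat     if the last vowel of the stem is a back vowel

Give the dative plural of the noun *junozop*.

The final consonant of *junozop* is /p/, which is voiceless, so the plural suffix is -u, giving *junozopu*.
The plural form *junozopu*: last vowel = /u/, a back vowel → -mat → *junozopumat*.

junozopumat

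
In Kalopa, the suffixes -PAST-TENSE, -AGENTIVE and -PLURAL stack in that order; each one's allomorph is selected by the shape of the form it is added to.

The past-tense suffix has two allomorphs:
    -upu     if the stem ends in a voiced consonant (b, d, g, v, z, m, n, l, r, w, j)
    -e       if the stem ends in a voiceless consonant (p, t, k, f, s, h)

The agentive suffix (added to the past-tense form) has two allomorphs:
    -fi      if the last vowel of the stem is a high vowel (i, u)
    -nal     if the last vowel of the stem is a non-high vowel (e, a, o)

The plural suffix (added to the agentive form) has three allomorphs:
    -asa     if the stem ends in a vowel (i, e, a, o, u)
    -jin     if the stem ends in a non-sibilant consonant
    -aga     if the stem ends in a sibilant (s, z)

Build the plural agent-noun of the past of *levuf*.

*levuf* — final consonant /f/ (voiceless) → -e → *levufe*.
The last vowel of the past-tense form *levufe* is /e/, which is a non-high vowel, so the agentive suffix is -nal, giving *levufenal*.
The agentive form *levufenal* — final sound /l/ (a non-sibilant consonant) → -jin → *levufenaljin*.

levufenaljin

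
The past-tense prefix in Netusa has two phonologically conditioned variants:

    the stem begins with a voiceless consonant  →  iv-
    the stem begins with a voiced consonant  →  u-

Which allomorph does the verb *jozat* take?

u-

The first consonant of *jozat* is /j/, which is voiced, so the prefix is u-.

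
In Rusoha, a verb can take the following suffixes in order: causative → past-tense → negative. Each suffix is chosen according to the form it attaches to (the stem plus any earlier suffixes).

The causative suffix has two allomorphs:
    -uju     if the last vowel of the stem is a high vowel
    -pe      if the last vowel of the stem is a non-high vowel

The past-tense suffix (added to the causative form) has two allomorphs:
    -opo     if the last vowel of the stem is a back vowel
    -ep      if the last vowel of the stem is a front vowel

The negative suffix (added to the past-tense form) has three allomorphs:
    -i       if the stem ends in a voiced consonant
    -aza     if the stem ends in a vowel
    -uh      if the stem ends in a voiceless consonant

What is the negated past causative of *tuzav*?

*tuzav*: last vowel = /a/, a non-high vowel → -pe → *tuzavpe*.
The causative form *tuzavpe*: last vowel = /e/, a front vowel → -ep → *tuzavpeep*.
The final sound of the past-tense form *tuzavpeep* is /p/, which is a voiceless consonant, so the negative suffix is -uh, giving *tuzavpeepuh*.

tuzavpeepuh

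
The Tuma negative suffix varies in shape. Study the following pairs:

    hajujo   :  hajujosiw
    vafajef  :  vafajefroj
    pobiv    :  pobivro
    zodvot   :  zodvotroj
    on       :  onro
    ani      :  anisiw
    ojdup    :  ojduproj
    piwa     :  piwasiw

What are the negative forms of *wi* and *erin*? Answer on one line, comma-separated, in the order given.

The pattern is voicing of the final sound: -roj when the stem ends in a voiceless consonant (*vafajef*, *zodvot*, *ojdup*); -ro when the stem ends in a voiced consonant (*pobiv*, *on*); -siw when the stem ends in a vowel (*hajujo*, *ani*, *piwa*).
*wi*: final sound = /i/, a vowel → -siw → *wisiw*.
The final sound of *erin* is /n/, which is a voiced consonant, so the suffix is -ro, giving *erinro*.

wisiw, erinro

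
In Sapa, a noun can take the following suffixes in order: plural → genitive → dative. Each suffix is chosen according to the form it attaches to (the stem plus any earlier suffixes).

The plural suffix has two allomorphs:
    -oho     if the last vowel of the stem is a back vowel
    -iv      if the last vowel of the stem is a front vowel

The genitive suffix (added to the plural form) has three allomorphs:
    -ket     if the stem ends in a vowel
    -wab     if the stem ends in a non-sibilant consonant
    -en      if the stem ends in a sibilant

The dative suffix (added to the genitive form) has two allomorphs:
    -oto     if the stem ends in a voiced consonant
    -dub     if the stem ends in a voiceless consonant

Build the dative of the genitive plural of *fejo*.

fejoohoketdub

Since the last vowel of *fejo* is /o/ (a back vowel), it takes -oho, giving *fejooho*.
Since the final sound of the plural form *fejooho* is /o/ (a vowel), it takes -ket, giving *fejoohoket*.
Since the final consonant of the genitive form *fejoohoket* is /t/ (voiceless), it takes -dub, giving *fejoohoketdub*.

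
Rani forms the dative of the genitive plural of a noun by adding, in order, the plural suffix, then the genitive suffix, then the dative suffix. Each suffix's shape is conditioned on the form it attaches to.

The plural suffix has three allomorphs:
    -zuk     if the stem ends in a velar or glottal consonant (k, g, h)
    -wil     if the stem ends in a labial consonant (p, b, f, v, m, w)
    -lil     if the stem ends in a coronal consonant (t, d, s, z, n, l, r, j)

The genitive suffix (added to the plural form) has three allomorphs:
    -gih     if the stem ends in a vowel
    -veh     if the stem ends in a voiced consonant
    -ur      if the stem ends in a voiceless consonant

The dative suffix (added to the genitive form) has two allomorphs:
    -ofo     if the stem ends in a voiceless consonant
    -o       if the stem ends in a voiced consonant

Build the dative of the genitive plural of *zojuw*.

Since the final consonant of *zojuw* is /w/ (labial), it takes -wil, giving *zojuwwil*.
The plural form *zojuwwil*: final sound = /l/, a voiced consonant → -veh → *zojuwwilveh*.
The genitive form *zojuwwilveh* — final consonant /h/ (voiceless) → -ofo → *zojuwwilvehofo*.

zojuwwilvehofo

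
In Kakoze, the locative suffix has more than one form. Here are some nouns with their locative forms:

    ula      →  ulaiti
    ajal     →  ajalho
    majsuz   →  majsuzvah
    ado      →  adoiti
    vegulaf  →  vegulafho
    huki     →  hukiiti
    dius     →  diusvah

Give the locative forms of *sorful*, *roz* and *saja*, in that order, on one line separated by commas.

sorfulho, rozvah, sajaiti

The alternation tracks the final sound of the stem — -vah when the stem ends in a sibilant (*majsuz*, *dius*); -ho when the stem ends in a non-sibilant consonant (*ajal*, *vegulaf*); -iti when the stem ends in a vowel (*ula*, *ado*, *huki*).
*sorful*: final sound = /l/, a non-sibilant consonant → -ho → *sorfulho*.
The final sound of *roz* is /z/, which is a sibilant, so the suffix is -vah, giving *rozvah*.
Since the final sound of *saja* is /a/ (a vowel), it takes -iti, giving *sajaiti*.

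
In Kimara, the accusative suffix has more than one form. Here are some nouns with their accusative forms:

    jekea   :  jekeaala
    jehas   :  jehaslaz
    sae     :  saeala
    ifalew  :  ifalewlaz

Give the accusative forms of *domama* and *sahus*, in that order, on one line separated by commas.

The alternation tracks the final sound of the stem — -laz when the stem ends in a consonant (*jehas*, *ifalew*); -ala when the stem ends in a vowel (*jekea*, *sae*).
The final sound of *domama* is /a/, which is a vowel, so the suffix is -ala, giving *domamaala*.
Since the final sound of *sahus* is /s/ (a consonant), it takes -laz, giving *sahuslaz*.

domamaala, sahuslaz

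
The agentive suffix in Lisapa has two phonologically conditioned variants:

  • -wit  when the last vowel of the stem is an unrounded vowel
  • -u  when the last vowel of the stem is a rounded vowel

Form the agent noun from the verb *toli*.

toliwit

The last vowel of *toli* is /i/, which is an unrounded vowel, so the suffix is -wit, giving *toliwit*.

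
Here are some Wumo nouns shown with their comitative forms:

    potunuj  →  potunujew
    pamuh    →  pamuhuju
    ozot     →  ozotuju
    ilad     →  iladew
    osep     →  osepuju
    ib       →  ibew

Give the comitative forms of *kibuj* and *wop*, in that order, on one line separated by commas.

The alternation tracks the final consonant of the stem — -uju when the stem ends in a voiceless consonant (*pamuh*, *ozot*, *osep*); -ew when the stem ends in a voiced consonant (*potunuj*, *ilad*, *ib*).
The final consonant of *kibuj* is /j/, which is voiced, so the suffix is -ew, giving *kibujew*.
*wop* — final consonant /p/ (voiceless) → -uju → *wopuju*.

kibujew, wopuju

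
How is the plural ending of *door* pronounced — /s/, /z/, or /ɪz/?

The stem *door* ends in a voiced non-sibilant sound.
The plural suffix surfaces as /ɪz/ after sibilants, /s/ after other voiceless consonants, and /z/ after other voiced sounds.
So the plural -s on *door* is pronounced /z/.

/z/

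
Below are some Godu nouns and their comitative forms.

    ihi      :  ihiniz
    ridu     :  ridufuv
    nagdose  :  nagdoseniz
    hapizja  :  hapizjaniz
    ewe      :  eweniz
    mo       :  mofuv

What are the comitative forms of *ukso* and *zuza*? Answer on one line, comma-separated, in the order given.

uksofuv, zuzaniz

Looking at the last vowel of each stem: -fuv when the last vowel of the stem is a rounded vowel (*ridu*, *mo*); -niz when the last vowel of the stem is an unrounded vowel (*ihi*, *nagdose*, *hapizja*, *ewe*).
*ukso*: last vowel = /o/, a rounded vowel → -fuv → *uksofuv*.
*zuza* — last vowel /a/ (an unrounded vowel) → -niz → *zuzaniz*.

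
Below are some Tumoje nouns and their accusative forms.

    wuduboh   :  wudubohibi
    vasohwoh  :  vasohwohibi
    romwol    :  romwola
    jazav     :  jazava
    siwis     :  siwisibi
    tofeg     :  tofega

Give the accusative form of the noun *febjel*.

febjela

The suffix is conditioned by the final consonant: -ibi when the stem ends in a voiceless consonant (*wuduboh*, *vasohwoh*, *siwis*); -a when the stem ends in a voiced consonant (*romwol*, *jazav*, *tofeg*).
The final consonant of *febjel* is /l/, which is voiced, so the suffix is -a, giving *febjela*.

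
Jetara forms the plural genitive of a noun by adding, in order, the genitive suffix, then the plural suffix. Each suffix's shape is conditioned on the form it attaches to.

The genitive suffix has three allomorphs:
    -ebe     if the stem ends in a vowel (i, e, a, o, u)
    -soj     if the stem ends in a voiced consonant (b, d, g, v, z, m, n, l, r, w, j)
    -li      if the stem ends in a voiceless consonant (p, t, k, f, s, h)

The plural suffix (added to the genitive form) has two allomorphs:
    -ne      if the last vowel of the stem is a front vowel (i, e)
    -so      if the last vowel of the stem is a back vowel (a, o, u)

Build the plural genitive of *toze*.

tozeebene

The final sound of *toze* is /e/, which is a vowel, so the genitive suffix is -ebe, giving *tozeebe*.
Since the last vowel of the genitive form *tozeebe* is /e/ (a front vowel), it takes -ne, giving *tozeebene*.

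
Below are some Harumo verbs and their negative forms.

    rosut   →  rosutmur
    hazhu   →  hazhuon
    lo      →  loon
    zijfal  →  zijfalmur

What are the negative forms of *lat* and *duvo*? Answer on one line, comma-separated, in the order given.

The alternation tracks the final sound of the stem — -mur when the stem ends in a consonant (*rosut*, *zijfal*); -on when the stem ends in a vowel (*hazhu*, *lo*).
*lat* — final sound /t/ (a consonant) → -mur → *latmur*.
The final sound of *duvo* is /o/, which is a vowel, so the suffix is -on, giving *duvoon*.

latmur, duvoon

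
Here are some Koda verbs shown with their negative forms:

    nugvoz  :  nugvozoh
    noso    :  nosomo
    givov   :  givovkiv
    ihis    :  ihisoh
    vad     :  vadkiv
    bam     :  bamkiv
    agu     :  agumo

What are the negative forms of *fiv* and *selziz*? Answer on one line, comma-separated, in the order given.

Looking at the final sound of each stem: -oh when the stem ends in a sibilant (*nugvoz*, *ihis*); -kiv when the stem ends in a non-sibilant consonant (*givov*, *vad*, *bam*); -mo when the stem ends in a vowel (*noso*, *agu*).
*fiv*: final sound = /v/, a non-sibilant consonant → -kiv → *fivkiv*.
*selziz*: final sound = /z/, a sibilant → -oh → *selzizoh*.

fivkiv, selzizoh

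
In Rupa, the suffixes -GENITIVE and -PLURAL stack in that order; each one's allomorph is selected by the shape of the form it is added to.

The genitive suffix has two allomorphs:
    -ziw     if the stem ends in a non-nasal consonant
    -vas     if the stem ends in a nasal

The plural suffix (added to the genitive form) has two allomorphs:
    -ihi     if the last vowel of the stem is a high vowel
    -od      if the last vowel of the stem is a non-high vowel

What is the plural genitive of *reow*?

reowziwihi

Since the final consonant of *reow* is /w/ (non-nasal), it takes -ziw, giving *reowziw*.
The genitive form *reowziw*: last vowel = /i/, a high vowel → -ihi → *reowziwihi*.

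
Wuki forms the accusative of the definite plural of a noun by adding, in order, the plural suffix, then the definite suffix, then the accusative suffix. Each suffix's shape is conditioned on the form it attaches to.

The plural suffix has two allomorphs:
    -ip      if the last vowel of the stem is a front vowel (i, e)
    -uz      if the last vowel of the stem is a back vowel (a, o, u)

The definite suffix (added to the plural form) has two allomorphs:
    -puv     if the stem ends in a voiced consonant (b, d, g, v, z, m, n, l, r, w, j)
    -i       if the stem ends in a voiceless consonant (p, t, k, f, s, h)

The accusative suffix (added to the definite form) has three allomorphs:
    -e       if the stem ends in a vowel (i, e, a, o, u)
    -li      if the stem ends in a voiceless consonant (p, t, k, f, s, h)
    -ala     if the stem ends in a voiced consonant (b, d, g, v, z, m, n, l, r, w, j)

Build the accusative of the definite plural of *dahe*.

daheipie

*dahe* — last vowel /e/ (a front vowel) → -ip → *daheip*.
The plural form *daheip*: final consonant = /p/, voiceless → -i → *daheipi*.
The final sound of the definite form *daheipi* is /i/, which is a vowel, so the accusative suffix is -e, giving *daheipie*.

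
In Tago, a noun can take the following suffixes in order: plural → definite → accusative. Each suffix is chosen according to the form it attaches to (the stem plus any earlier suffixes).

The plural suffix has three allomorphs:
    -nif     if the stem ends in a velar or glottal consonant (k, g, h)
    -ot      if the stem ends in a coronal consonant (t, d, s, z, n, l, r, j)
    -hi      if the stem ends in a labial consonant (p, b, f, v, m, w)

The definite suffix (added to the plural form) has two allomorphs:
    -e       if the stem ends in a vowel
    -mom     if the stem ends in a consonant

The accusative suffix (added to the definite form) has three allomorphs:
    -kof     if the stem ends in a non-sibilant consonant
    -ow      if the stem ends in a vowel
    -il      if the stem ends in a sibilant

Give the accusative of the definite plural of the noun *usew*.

usewhieow

Since the final consonant of *usew* is /w/ (labial), it takes -hi, giving *usewhi*.
Since the final sound of the plural form *usewhi* is /i/ (a vowel), it takes -e, giving *usewhie*.
Since the final sound of the definite form *usewhie* is /e/ (a vowel), it takes -ow, giving *usewhieow*.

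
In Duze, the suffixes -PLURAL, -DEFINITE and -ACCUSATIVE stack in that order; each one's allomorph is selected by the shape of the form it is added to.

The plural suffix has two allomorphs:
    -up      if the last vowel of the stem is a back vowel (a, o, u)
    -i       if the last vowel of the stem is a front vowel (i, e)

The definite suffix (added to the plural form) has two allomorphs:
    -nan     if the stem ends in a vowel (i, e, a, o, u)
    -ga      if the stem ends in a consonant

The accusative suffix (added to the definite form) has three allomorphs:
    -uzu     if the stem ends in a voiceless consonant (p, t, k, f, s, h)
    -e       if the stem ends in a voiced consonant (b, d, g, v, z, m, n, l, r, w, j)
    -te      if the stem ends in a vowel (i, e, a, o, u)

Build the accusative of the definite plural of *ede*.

edeinane

*ede*: last vowel = /e/, a front vowel → -i → *edei*.
The plural form *edei*: final sound = /i/, a vowel → -nan → *edeinan*.
Since the final sound of the definite form *edeinan* is /n/ (a voiced consonant), it takes -e, giving *edeinane*.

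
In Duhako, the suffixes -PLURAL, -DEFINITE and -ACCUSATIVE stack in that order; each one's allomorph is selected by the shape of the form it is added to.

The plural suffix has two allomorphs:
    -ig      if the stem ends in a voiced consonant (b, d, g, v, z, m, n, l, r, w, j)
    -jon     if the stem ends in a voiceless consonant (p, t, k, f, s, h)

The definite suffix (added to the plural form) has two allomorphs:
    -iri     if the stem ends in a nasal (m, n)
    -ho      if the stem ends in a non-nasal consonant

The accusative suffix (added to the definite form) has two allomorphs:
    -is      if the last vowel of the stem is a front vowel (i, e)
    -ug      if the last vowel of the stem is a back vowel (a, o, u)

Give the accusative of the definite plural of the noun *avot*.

avotjoniriis

*avot*: final consonant = /t/, voiceless → -jon → *avotjon*.
The plural form *avotjon*: final consonant = /n/, a nasal → -iri → *avotjoniri*.
The definite form *avotjoniri*: last vowel = /i/, a front vowel → -is → *avotjoniriis*.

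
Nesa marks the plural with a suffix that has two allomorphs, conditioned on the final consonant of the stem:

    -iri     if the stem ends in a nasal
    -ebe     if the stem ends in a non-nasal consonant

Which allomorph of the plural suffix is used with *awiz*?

-ebe

The final consonant of *awiz* is /z/, which is non-nasal, so the suffix is -ebe.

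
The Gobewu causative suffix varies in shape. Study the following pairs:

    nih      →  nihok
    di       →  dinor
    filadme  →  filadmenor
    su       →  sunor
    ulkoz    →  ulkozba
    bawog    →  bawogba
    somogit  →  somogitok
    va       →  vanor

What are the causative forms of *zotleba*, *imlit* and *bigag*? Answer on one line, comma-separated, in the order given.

zotlebanor, imlitok, bigagba

The alternation tracks the final sound of the stem — -ok when the stem ends in a voiceless consonant (*nih*, *somogit*); -ba when the stem ends in a voiced consonant (*ulkoz*, *bawog*); -nor when the stem ends in a vowel (*di*, *filadme*, *su*, *va*).
The final sound of *zotleba* is /a/, which is a vowel, so the suffix is -nor, giving *zotlebanor*.
Since the final sound of *imlit* is /t/ (a voiceless consonant), it takes -ok, giving *imlitok*.
The final sound of *bigag* is /g/, which is a voiced consonant, so the suffix is -ba, giving *bigagba*.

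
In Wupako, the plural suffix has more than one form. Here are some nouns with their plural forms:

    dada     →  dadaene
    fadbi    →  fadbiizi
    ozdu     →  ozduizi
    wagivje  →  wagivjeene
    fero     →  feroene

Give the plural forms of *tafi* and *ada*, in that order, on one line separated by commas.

The suffix is conditioned by the last vowel: -izi when the last vowel of the stem is a high vowel (*fadbi*, *ozdu*); -ene when the last vowel of the stem is a non-high vowel (*dada*, *wagivje*, *fero*).
*tafi* — last vowel /i/ (a high vowel) → -izi → *tafiizi*.
*ada*: last vowel = /a/, a non-high vowel → -ene → *adaene*.

tafiizi, adaene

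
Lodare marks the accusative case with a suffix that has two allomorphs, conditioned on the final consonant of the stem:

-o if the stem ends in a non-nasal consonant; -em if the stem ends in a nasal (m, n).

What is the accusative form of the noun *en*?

The final consonant of *en* is /n/, which is a nasal, so the suffix is -em, giving *enem*.

enem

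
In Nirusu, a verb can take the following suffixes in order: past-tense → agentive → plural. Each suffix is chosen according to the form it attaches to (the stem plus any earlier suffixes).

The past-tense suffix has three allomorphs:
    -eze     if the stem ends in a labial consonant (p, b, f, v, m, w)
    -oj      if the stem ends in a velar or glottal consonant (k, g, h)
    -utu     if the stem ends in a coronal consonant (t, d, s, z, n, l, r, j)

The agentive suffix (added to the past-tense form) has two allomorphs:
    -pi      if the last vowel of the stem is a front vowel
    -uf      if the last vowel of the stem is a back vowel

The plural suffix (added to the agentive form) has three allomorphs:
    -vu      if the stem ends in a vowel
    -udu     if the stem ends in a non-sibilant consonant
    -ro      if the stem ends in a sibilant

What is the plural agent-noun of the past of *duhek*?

duhekojufudu

*duhek* — final consonant /k/ (velar/glottal) → -oj → *duhekoj*.
The past-tense form *duhekoj* — last vowel /o/ (a back vowel) → -uf → *duhekojuf*.
The final sound of the agentive form *duhekojuf* is /f/, which is a non-sibilant consonant, so the plural suffix is -udu, giving *duhekojufudu*.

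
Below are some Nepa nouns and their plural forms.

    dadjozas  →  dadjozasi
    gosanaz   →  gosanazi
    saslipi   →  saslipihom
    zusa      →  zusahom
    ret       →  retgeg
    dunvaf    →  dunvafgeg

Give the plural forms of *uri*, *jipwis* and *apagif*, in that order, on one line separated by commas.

urihom, jipwisi, apagifgeg

The alternation tracks the final sound of the stem — -i when the stem ends in a sibilant (*dadjozas*, *gosanaz*); -geg when the stem ends in a non-sibilant consonant (*ret*, *dunvaf*); -hom when the stem ends in a vowel (*saslipi*, *zusa*).
Since the final sound of *uri* is /i/ (a vowel), it takes -hom, giving *urihom*.
Since the final sound of *jipwis* is /s/ (a sibilant), it takes -i, giving *jipwisi*.
The final sound of *apagif* is /f/, which is a non-sibilant consonant, so the suffix is -geg, giving *apagifgeg*.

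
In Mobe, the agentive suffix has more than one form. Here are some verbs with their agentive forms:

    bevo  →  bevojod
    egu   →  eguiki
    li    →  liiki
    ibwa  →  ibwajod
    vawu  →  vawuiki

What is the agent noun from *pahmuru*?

pahmuruiki

The pattern is height harmony: -iki when the last vowel of the stem is a high vowel (*egu*, *li*, *vawu*); -jod when the last vowel of the stem is a non-high vowel (*bevo*, *ibwa*).
*pahmuru*: last vowel = /u/, a high vowel → -iki → *pahmuruiki*.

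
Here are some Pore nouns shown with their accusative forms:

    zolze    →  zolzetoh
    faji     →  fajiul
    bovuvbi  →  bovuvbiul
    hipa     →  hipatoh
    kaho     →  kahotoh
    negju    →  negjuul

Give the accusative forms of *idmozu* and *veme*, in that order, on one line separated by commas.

Looking at the last vowel of each stem: -ul when the last vowel of the stem is a high vowel (*faji*, *bovuvbi*, *negju*); -toh when the last vowel of the stem is a non-high vowel (*zolze*, *hipa*, *kaho*).
The last vowel of *idmozu* is /u/, which is a high vowel, so the suffix is -ul, giving *idmozuul*.
*veme*: last vowel = /e/, a non-high vowel → -toh → *vemetoh*.

idmozuul, vemetoh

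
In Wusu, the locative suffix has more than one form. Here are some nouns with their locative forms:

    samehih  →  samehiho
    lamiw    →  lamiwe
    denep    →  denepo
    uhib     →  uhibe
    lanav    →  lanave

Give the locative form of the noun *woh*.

The alternation tracks the final consonant of the stem — -o when the stem ends in a voiceless consonant (*samehih*, *denep*); -e when the stem ends in a voiced consonant (*lamiw*, *uhib*, *lanav*).
*woh* — final consonant /h/ (voiceless) → -o → *woho*.

woho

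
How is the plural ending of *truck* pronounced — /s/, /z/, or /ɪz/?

/s/

The stem *truck* ends in a voiceless non-sibilant consonant.
The plural suffix surfaces as /ɪz/ after sibilants, /s/ after other voiceless consonants, and /z/ after other voiced sounds.
So the plural -s on *truck* is pronounced /s/.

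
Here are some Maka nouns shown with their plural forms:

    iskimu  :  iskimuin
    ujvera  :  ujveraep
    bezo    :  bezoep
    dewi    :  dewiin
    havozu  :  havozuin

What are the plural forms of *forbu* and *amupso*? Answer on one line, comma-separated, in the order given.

forbuin, amupsoep

The suffix is conditioned by the last vowel: -in when the last vowel of the stem is a high vowel (*iskimu*, *dewi*, *havozu*); -ep when the last vowel of the stem is a non-high vowel (*ujvera*, *bezo*).
*forbu* — last vowel /u/ (a high vowel) → -in → *forbuin*.
*amupso* — last vowel /o/ (a non-high vowel) → -ep → *amupsoep*.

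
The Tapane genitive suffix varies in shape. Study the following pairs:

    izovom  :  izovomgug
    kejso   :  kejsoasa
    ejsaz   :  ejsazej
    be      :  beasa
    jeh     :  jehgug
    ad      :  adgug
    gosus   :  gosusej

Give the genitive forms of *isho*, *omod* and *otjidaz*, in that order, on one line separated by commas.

The alternation tracks the final sound of the stem — -ej when the stem ends in a sibilant (*ejsaz*, *gosus*); -gug when the stem ends in a non-sibilant consonant (*izovom*, *jeh*, *ad*); -asa when the stem ends in a vowel (*kejso*, *be*).
The final sound of *isho* is /o/, which is a vowel, so the suffix is -asa, giving *ishoasa*.
Since the final sound of *omod* is /d/ (a non-sibilant consonant), it takes -gug, giving *omodgug*.
The final sound of *otjidaz* is /z/, which is a sibilant, so the suffix is -ej, giving *otjidazej*.

ishoasa, omodgug, otjidazej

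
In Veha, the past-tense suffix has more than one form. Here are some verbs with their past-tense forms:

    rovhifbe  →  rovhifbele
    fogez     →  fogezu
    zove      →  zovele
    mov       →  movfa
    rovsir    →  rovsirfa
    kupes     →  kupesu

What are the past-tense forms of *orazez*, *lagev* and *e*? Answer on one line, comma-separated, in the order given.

orazezu, lagevfa, ele

The alternation tracks the final sound of the stem — -u when the stem ends in a sibilant (*fogez*, *kupes*); -fa when the stem ends in a non-sibilant consonant (*mov*, *rovsir*); -le when the stem ends in a vowel (*rovhifbe*, *zove*).
*orazez*: final sound = /z/, a sibilant → -u → *orazezu*.
*lagev* — final sound /v/ (a non-sibilant consonant) → -fa → *lagevfa*.
*e* — final sound /e/ (a vowel) → -le → *ele*.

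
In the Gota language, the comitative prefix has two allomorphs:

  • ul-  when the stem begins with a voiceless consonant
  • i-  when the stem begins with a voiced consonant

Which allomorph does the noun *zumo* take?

i-

The first consonant of *zumo* is /z/, which is voiced, so the prefix is i-.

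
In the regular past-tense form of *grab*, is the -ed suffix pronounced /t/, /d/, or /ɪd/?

The stem *grab* ends in a voiced sound other than /d/.
The -ed suffix is realized as /ɪd/ after /t, d/; as /t/ after other voiceless consonants; and as /d/ after other voiced sounds.
So -ed on *grab* is pronounced /d/.

/d/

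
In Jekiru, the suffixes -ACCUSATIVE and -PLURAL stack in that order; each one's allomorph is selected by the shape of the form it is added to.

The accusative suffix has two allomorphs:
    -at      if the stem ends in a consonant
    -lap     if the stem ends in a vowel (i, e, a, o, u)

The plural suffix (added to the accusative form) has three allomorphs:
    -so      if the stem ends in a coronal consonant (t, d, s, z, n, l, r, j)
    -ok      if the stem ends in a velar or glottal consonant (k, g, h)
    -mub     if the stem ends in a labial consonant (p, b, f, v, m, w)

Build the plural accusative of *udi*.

The final sound of *udi* is /i/, which is a vowel, so the accusative suffix is -lap, giving *udilap*.
The final consonant of the accusative form *udilap* is /p/, which is labial, so the plural suffix is -mub, giving *udilapmub*.

udilapmub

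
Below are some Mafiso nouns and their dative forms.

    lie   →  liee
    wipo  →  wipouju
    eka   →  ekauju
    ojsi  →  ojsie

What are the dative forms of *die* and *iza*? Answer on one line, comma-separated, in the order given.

The alternation tracks the last vowel of the stem — -e when the last vowel of the stem is a front vowel (*lie*, *ojsi*); -uju when the last vowel of the stem is a back vowel (*wipo*, *eka*).
The last vowel of *die* is /e/, which is a front vowel, so the suffix is -e, giving *diee*.
The last vowel of *iza* is /a/, which is a back vowel, so the suffix is -uju, giving *izauju*.

diee, izauju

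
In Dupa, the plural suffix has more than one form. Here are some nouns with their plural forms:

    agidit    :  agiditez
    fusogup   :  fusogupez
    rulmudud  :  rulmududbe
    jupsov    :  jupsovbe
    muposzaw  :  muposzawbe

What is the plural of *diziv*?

dizivbe

The suffix is conditioned by the final consonant: -ez when the stem ends in a voiceless consonant (*agidit*, *fusogup*); -be when the stem ends in a voiced consonant (*rulmudud*, *jupsov*, *muposzaw*).
Since the final consonant of *diziv* is /v/ (voiced), it takes -be, giving *dizivbe*.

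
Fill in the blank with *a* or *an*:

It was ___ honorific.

an

The indefinite article is chosen by the initial *sound* of the following word, not its spelling.
*honorific* begins with the sound /ɒ/ (silent h) — a vowel sound.
So the article is *an*: It was an honorific.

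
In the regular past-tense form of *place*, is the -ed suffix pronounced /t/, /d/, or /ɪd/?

/t/

The stem *place* ends in a voiceless consonant other than /t/.
The -ed suffix is realized as /ɪd/ after /t, d/; as /t/ after other voiceless consonants; and as /d/ after other voiced sounds.
So -ed on *place* is pronounced /t/.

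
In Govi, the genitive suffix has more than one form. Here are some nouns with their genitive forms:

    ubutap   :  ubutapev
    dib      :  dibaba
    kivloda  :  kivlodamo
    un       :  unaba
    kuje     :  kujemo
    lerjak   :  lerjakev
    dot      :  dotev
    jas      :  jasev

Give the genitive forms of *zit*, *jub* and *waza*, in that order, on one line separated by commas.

Looking at the final sound of each stem: -ev when the stem ends in a voiceless consonant (*ubutap*, *lerjak*, *dot*, *jas*); -aba when the stem ends in a voiced consonant (*dib*, *un*); -mo when the stem ends in a vowel (*kivloda*, *kuje*).
Since the final sound of *zit* is /t/ (a voiceless consonant), it takes -ev, giving *zitev*.
The final sound of *jub* is /b/, which is a voiced consonant, so the suffix is -aba, giving *jubaba*.
*waza*: final sound = /a/, a vowel → -mo → *wazamo*.

zitev, jubaba, wazamo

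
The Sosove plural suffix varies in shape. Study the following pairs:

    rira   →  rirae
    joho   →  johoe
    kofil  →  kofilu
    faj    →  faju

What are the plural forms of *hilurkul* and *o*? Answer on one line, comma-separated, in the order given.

The alternation tracks the final sound of the stem — -u when the stem ends in a consonant (*kofil*, *faj*); -e when the stem ends in a vowel (*rira*, *joho*).
Since the final sound of *hilurkul* is /l/ (a consonant), it takes -u, giving *hilurkulu*.
The final sound of *o* is /o/, which is a vowel, so the suffix is -e, giving *oe*.

hilurkulu, oe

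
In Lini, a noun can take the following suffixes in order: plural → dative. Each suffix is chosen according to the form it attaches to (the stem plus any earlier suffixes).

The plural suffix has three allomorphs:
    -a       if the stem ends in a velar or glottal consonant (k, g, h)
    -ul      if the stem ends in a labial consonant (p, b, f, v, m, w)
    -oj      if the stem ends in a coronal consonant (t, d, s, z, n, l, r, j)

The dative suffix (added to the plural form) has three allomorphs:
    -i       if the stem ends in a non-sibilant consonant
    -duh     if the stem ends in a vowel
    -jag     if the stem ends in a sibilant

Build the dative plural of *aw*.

*aw*: final consonant = /w/, labial → -ul → *awul*.
Since the final sound of the plural form *awul* is /l/ (a non-sibilant consonant), it takes -i, giving *awuli*.

awuli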